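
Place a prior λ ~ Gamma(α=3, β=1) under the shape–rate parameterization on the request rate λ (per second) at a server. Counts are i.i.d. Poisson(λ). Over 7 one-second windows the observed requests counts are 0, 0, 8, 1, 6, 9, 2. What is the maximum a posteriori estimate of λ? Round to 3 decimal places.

λ̂_MAP = 3.500

Σxᵢ = 0+0+8+1+6+9+2 = 26, with n = 7.
Posterior ∝ λ^2e^(−1λ) · λ^26e^(−7λ) = λ^28e^(−8λ), i.e. Gamma(shape=29, rate=8).
The mode of a Gamma(a, b) with a ≥ 1 (shape–rate) is (a−1)/b = 28/8 ≈ 3.500.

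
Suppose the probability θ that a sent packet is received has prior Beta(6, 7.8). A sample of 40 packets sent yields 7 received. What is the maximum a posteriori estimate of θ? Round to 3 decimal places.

θ̂_MAP = 0.232

Prior: Beta(6, 7.8).
Data: 7 successes in 40 trials. The binomial likelihood contributes θ^7(1−θ)^33, so the posterior is Beta(6+7, 7.8+33) = Beta(13, 40.8).
For Beta(a, b) with a, b > 1 the mode is (a−1)/(a+b−2) = 12/51.8 ≈ 0.232.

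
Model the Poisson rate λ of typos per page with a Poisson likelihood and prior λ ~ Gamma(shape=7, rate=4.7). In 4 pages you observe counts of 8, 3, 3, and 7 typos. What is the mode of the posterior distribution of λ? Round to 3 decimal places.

λ̂_MAP = 3.103

Σxᵢ = 8+3+3+7 = 21, with n = 4.
Posterior ∝ λ^6e^(−4.7λ) · λ^21e^(−4λ) = λ^27e^(−8.7λ), i.e. Gamma(shape=28, rate=8.7).
The mode of a Gamma(a, b) with a ≥ 1 (shape–rate) is (a−1)/b = 27/8.7 ≈ 3.103.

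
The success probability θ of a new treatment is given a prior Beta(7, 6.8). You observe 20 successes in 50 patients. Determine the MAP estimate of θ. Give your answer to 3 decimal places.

θ̂_MAP = 0.421

Prior: Beta(7, 6.8).
Data: 20 successes in 50 trials. The binomial likelihood contributes θ^20(1−θ)^30, so the posterior is Beta(7+20, 6.8+30) = Beta(27, 36.8).
For Beta(a, b) with a, b > 1 the mode is (a−1)/(a+b−2) = 26/61.8 ≈ 0.421.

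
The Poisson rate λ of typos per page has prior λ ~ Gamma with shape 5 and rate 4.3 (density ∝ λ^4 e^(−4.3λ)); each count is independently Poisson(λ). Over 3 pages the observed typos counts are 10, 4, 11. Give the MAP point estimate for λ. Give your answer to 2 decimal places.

Σxᵢ = 10+4+11 = 25, with n = 3.
Posterior ∝ λ^4e^(−4.3λ) · λ^25e^(−3λ) = λ^29e^(−7.3λ), i.e. Gamma(shape=30, rate=7.3).
The mode of a Gamma(a, b) with a ≥ 1 (shape–rate) is (a−1)/b = 29/7.3 ≈ 3.97.

λ̂_MAP = 3.97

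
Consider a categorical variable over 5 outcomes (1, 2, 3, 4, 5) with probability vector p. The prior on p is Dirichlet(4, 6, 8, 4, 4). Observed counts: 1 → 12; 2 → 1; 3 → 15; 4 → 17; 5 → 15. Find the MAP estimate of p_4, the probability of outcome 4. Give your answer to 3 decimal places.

The posterior is Dirichlet(αᵢ + nᵢ) = Dirichlet(16, 7, 23, 21, 19).
For a Dirichlet(a₁,…,a_K) with all aᵢ > 1, the mode has j-th component (aⱼ − 1)/(Σaᵢ − K).
Here Σaᵢ = 86 and K = 5, so p_4 = (21 − 1)/(86 − 5) = 20/81 ≈ 0.247.

MAP estimate: 0.247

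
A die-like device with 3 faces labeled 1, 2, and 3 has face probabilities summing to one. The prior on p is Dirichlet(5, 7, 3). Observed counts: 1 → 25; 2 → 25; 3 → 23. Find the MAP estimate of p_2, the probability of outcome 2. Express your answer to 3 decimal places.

MAP estimate: 0.365

The posterior is Dirichlet(αᵢ + nᵢ) = Dirichlet(30, 32, 26).
For a Dirichlet(a₁,…,a_K) with all aᵢ > 1, the mode has j-th component (aⱼ − 1)/(Σaᵢ − K).
Here Σaᵢ = 88 and K = 3, so p_2 = (32 − 1)/(88 − 3) = 31/85 ≈ 0.365.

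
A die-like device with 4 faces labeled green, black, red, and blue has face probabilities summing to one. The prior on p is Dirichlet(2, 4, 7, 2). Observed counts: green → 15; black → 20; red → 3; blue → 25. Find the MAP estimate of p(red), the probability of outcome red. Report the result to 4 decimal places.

The posterior is Dirichlet(αᵢ + nᵢ) = Dirichlet(17, 24, 10, 27).
For a Dirichlet(a₁,…,a_K) with all aᵢ > 1, the mode has j-th component (aⱼ − 1)/(Σaᵢ − K).
Here Σaᵢ = 78 and K = 4, so p(red) = (10 − 1)/(78 − 4) = 9/74 ≈ 0.1216.

MAP estimate of p(red) = 0.1216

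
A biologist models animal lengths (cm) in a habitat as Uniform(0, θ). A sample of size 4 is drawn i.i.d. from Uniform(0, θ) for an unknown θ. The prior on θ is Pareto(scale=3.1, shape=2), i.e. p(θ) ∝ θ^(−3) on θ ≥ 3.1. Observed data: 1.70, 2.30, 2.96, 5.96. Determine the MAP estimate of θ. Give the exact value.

The Uniform(0, θ) likelihood is θ^(−n) for θ ≥ max(xᵢ), zero otherwise. Here max(xᵢ) = 5.96.
Posterior ∝ θ^(−3) · θ^(−4) = θ^(−7) on θ ≥ max(3.1, 5.96) = 5.96.
This density is strictly decreasing in θ, so the posterior mode lies at the lower boundary of the support.

θ̂_MAP = 5.96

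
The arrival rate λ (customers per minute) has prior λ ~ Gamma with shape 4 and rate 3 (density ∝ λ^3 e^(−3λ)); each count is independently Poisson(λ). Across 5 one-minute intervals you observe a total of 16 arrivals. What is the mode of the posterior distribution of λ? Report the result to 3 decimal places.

Σxᵢ = 16, n = 5.
Posterior ∝ λ^3e^(−3λ) · λ^16e^(−5λ) = λ^19e^(−8λ), i.e. Gamma(shape=20, rate=8).
The mode of a Gamma(a, b) with a ≥ 1 (shape–rate) is (a−1)/b = 19/8 ≈ 2.375.

λ̂_MAP = 2.375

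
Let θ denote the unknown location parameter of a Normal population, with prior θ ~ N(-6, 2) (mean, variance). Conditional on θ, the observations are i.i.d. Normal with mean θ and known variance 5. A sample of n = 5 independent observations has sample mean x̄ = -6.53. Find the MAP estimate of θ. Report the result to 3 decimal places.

θ̂_MAP = -6.353

n = 5, x̄ = -6.53.
For a Normal prior and Normal likelihood with known variance, the posterior is Normal; its mode equals its mean, the precision-weighted average.
Prior precision 1/σ₀² = 1/2 = 0.5; data precision n/σ² = 5/5 = 1.
θ̂ = (0.5·(-6) + 1·(-6.53)) / (0.5 + 1) = (-9.53)/1.5 = -953/150 ≈ -6.353.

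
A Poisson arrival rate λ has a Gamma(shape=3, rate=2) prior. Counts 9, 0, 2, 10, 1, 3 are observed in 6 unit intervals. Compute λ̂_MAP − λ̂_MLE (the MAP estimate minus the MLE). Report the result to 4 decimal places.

Σxᵢ = 25. Posterior is Gamma(28, 8); MAP = (28−1)/8 = 27/8 ≈ 3.37500.
MLE = x̄ = 25/6 ≈ 4.16667.
Difference = 27/8 − 25/6 = -19/24 ≈ -0.7917.

MAP − MLE = -0.7917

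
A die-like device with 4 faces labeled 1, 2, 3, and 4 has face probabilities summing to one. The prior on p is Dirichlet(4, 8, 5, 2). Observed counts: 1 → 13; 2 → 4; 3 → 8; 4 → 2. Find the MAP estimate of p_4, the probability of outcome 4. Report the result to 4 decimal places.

The posterior is Dirichlet(αᵢ + nᵢ) = Dirichlet(17, 12, 13, 4).
For a Dirichlet(a₁,…,a_K) with all aᵢ > 1, the mode has j-th component (aⱼ − 1)/(Σaᵢ − K).
Here Σaᵢ = 46 and K = 4, so p_4 = (4 − 1)/(46 − 4) = 3/42 ≈ 0.0714.

MAP estimate: 0.0714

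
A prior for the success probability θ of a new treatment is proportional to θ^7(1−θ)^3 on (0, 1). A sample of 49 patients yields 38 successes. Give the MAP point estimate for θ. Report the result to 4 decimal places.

The prior density ∝ θ^7(1−θ)^3 is the kernel of Beta(8, 4).
Data: 38 successes in 49 trials. The binomial likelihood contributes θ^38(1−θ)^11, so the posterior is Beta(8+38, 4+11) = Beta(46, 15).
For Beta(a, b) with a, b > 1 the mode is (a−1)/(a+b−2) = 45/59 ≈ 0.7627.

θ̂_MAP = 0.7627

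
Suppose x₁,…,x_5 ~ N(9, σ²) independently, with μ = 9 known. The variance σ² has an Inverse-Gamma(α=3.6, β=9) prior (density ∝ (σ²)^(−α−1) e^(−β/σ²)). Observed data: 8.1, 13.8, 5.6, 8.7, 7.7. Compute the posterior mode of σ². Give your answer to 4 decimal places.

σ̂²_MAP = 3.8866

Sum of squared deviations about the known mean: SS = (8.1−9)² + (13.8−9)² + (5.6−9)² + (8.7−9)² + (7.7−9)² = 37.19.
The Normal likelihood contributes (σ²)^(−n/2) exp(−SS/(2σ²)), so the posterior is Inverse-Gamma(α + n/2, β + SS/2) = Inverse-Gamma(6.1, 27.595).
The mode of Inverse-Gamma(a, b) is b/(a+1) = 27.595/7.1 ≈ 3.8866.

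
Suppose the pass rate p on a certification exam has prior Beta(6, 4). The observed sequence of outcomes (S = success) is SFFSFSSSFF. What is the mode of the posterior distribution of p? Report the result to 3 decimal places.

p̂_MAP = 0.556

Prior: Beta(6, 4).
Data: 5 successes in 10 trials (from the sequence). The binomial likelihood contributes p^5(1−p)^5, so the posterior is Beta(6+5, 4+5) = Beta(11, 9).
For Beta(a, b) with a, b > 1 the mode is (a−1)/(a+b−2) = 10/18 ≈ 0.556.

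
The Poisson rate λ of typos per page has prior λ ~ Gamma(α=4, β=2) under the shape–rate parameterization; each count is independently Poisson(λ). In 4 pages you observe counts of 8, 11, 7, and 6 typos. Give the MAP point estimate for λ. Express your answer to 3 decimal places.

λ̂_MAP = 5.833

Σxᵢ = 8+11+7+6 = 32, with n = 4.
Posterior ∝ λ^3e^(−2λ) · λ^32e^(−4λ) = λ^35e^(−6λ), i.e. Gamma(shape=36, rate=6).
The mode of a Gamma(a, b) with a ≥ 1 (shape–rate) is (a−1)/b = 35/6 ≈ 5.833.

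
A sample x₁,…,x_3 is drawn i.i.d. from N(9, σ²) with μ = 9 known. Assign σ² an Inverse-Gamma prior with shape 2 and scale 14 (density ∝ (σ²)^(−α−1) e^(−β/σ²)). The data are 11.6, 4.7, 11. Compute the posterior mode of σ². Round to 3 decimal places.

Sum of squared deviations about the known mean: SS = (11.6−9)² + (4.7−9)² + (11−9)² = 29.25.
The Normal likelihood contributes (σ²)^(−n/2) exp(−SS/(2σ²)), so the posterior is Inverse-Gamma(α + n/2, β + SS/2) = Inverse-Gamma(3.5, 28.625).
The mode of Inverse-Gamma(a, b) is b/(a+1) = 28.625/4.5 ≈ 6.361.

σ̂²_MAP = 6.361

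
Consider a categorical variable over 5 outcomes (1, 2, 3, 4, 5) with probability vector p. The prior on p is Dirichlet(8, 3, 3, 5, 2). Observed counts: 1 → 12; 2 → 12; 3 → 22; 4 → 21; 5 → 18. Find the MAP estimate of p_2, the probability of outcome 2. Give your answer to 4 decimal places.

MAP estimate: 0.1386

The posterior is Dirichlet(αᵢ + nᵢ) = Dirichlet(20, 15, 25, 26, 20).
For a Dirichlet(a₁,…,a_K) with all aᵢ > 1, the mode has j-th component (aⱼ − 1)/(Σaᵢ − K).
Here Σaᵢ = 106 and K = 5, so p_2 = (15 − 1)/(106 − 5) = 14/101 ≈ 0.1386.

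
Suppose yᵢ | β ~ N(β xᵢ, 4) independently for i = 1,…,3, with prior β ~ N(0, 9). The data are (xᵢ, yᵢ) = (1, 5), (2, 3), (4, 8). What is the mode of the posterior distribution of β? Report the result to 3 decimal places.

β̂_MAP = 2.005

log p(β | y) = −Σ(yᵢ − βxᵢ)²/(2·4) − β²/(2·9) + const.
Setting the derivative to zero: Σxᵢ(yᵢ − βxᵢ)/4 − β/9 = 0, so β = Σxᵢyᵢ / (Σxᵢ² + σ²/τ²).
Σxᵢyᵢ = 1·5 + 2·3 + 4·8 = 43; Σxᵢ² = 21; σ²/τ² = 4/9.
β̂_MAP = 43 / (21 + 4/9) = 43/(193/9) = 387/193 ≈ 2.005.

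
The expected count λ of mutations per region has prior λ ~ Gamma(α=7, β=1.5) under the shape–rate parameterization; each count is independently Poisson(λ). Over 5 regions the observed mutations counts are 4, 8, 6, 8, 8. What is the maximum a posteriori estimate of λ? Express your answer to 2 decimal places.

λ̂_MAP = 6.15

Σxᵢ = 4+8+6+8+8 = 34, with n = 5.
Posterior ∝ λ^6e^(−1.5λ) · λ^34e^(−5λ) = λ^40e^(−6.5λ), i.e. Gamma(shape=41, rate=6.5).
The mode of a Gamma(a, b) with a ≥ 1 (shape–rate) is (a−1)/b = 40/6.5 ≈ 6.15.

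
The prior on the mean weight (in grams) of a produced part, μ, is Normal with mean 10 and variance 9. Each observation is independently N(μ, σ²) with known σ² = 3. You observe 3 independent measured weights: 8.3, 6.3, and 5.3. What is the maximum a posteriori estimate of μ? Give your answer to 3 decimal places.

μ̂_MAP = 6.970

n = 3; x̄ = (8.3 + 6.3 + 5.3)/3 = 19.9/3 = 199/30 ≈ 6.6333.
For a Normal prior and Normal likelihood with known variance, the posterior is Normal; its mode equals its mean, the precision-weighted average.
Prior precision 1/σ₀² = 1/9; data precision n/σ² = 3/3 = 1.
μ̂ = ((1/9)·10 + 1·(199/30)) / (1/9 + 1) = (697/90)/(10/9) = 6.970.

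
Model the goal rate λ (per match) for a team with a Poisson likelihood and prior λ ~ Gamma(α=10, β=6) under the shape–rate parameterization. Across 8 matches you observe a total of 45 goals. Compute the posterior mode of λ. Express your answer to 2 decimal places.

λ̂_MAP = 3.86

Σxᵢ = 45, n = 8.
Posterior ∝ λ^9e^(−6λ) · λ^45e^(−8λ) = λ^54e^(−14λ), i.e. Gamma(shape=55, rate=14).
The mode of a Gamma(a, b) with a ≥ 1 (shape–rate) is (a−1)/b = 54/14 ≈ 3.86.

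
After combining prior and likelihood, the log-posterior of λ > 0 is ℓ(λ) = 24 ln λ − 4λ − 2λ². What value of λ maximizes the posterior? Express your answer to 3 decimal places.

λ̂_MAP = 2.000

ℓ'(λ) = 24/λ − 4 − 4λ. Setting this to zero and multiplying by λ: 4λ² + 4λ − 24 = 0.
λ = (−4 + √(4² + 4·4·24)) / (2·4) = (−4 + √400) / 8 = (−4 + 20)/8 = 2.
ℓ''(λ) = −24/λ² − 4 < 0, confirming a maximum.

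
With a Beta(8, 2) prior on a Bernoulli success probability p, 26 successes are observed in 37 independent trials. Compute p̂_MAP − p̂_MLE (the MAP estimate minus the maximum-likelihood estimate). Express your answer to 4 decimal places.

Posterior is Beta(34, 13); MAP = (34−1)/(47−2) = 33/45 ≈ 0.73333.
MLE ignores the prior: p̂_MLE = k/n = 26/37 ≈ 0.70270.
Difference = 33/45 − 26/37 = 17/555 ≈ 0.0306.

MAP − MLE = 0.0306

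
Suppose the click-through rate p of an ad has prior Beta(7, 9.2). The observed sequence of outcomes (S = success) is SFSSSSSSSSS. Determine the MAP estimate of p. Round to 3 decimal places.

p̂_MAP = 0.635

Prior: Beta(7, 9.2).
Data: 10 successes in 11 trials (from the sequence). The binomial likelihood contributes p^10(1−p)^1, so the posterior is Beta(7+10, 9.2+1) = Beta(17, 10.2).
For Beta(a, b) with a, b > 1 the mode is (a−1)/(a+b−2) = 16/25.2 ≈ 0.635.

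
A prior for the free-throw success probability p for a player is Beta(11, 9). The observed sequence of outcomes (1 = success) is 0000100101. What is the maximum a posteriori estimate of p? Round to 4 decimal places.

p̂_MAP = 0.4643

Prior: Beta(11, 9).
Data: 3 successes in 10 trials (from the sequence). The binomial likelihood contributes p^3(1−p)^7, so the posterior is Beta(11+3, 9+7) = Beta(14, 16).
For Beta(a, b) with a, b > 1 the mode is (a−1)/(a+b−2) = 13/28 ≈ 0.4643.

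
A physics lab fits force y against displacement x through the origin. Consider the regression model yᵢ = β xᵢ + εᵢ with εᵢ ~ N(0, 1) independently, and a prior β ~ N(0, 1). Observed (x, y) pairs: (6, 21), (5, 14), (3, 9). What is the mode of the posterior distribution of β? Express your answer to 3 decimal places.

β̂_MAP = 3.141

log p(β | y) = −Σ(yᵢ − βxᵢ)²/(2·1) − β²/(2·1) + const.
Setting the derivative to zero: Σxᵢ(yᵢ − βxᵢ)/1 − β/1 = 0, so β = Σxᵢyᵢ / (Σxᵢ² + σ²/τ²).
Σxᵢyᵢ = 6·21 + 5·14 + 3·9 = 223; Σxᵢ² = 70; σ²/τ² = 1.
β̂_MAP = 223 / (70 + 1) = 223/71 ≈ 3.141.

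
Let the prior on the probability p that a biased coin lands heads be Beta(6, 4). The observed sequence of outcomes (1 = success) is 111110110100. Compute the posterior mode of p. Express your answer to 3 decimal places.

Prior: Beta(6, 4).
Data: 8 successes in 12 trials (from the sequence). The binomial likelihood contributes p^8(1−p)^4, so the posterior is Beta(6+8, 4+4) = Beta(14, 8).
For Beta(a, b) with a, b > 1 the mode is (a−1)/(a+b−2) = 13/20 ≈ 0.650.

p̂_MAP = 0.650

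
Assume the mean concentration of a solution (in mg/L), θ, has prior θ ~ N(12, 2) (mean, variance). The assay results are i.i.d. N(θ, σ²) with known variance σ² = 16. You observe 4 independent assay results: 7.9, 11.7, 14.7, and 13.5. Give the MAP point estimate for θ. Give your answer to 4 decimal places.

n = 4; x̄ = (7.9 + 11.7 + 14.7 + 13.5)/4 = 47.8/4 = 11.95.
For a Normal prior and Normal likelihood with known variance, the posterior is Normal; its mode equals its mean, the precision-weighted average.
Prior precision 1/σ₀² = 1/2 = 0.5; data precision n/σ² = 4/16 = 0.25.
θ̂ = (0.5·12 + 0.25·11.95) / (0.5 + 0.25) = 8.9875/0.75 = 719/60 ≈ 11.9833.

θ̂_MAP = 11.9833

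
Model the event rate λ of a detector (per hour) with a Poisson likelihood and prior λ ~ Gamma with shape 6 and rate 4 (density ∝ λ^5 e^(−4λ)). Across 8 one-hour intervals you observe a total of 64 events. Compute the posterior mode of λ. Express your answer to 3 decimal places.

λ̂_MAP = 5.750

Σxᵢ = 64, n = 8.
Posterior ∝ λ^5e^(−4λ) · λ^64e^(−8λ) = λ^69e^(−12λ), i.e. Gamma(shape=70, rate=12).
The mode of a Gamma(a, b) with a ≥ 1 (shape–rate) is (a−1)/b = 69/12 ≈ 5.750.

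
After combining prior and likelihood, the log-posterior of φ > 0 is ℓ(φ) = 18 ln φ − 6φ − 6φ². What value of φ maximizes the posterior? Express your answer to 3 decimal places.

ℓ'(φ) = 18/φ − 6 − 12φ. Setting this to zero and multiplying by φ: 12φ² + 6φ − 18 = 0.
φ = (−6 + √(6² + 4·12·18)) / (2·12) = (−6 + √900) / 24 = (−6 + 30)/24 = 1.
ℓ''(φ) = −18/φ² − 12 < 0, confirming a maximum.

φ̂_MAP = 1.000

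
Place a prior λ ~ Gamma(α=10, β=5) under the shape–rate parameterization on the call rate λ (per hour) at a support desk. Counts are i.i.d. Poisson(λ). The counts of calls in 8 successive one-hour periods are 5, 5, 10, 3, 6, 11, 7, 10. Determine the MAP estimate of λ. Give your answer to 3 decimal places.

Σxᵢ = 5+5+10+3+6+11+7+10 = 57, with n = 8.
Posterior ∝ λ^9e^(−5λ) · λ^57e^(−8λ) = λ^66e^(−13λ), i.e. Gamma(shape=67, rate=13).
The mode of a Gamma(a, b) with a ≥ 1 (shape–rate) is (a−1)/b = 66/13 ≈ 5.077.

λ̂_MAP = 5.077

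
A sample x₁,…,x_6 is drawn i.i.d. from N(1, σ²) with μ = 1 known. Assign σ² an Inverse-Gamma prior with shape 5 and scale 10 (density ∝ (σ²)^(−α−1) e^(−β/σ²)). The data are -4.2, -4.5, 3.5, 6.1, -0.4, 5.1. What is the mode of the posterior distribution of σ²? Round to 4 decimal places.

Sum of squared deviations about the known mean: SS = (-4.2−1)² + (-4.5−1)² + (3.5−1)² + (6.1−1)² + (-0.4−1)² + (5.1−1)² = 108.32.
The Normal likelihood contributes (σ²)^(−n/2) exp(−SS/(2σ²)), so the posterior is Inverse-Gamma(α + n/2, β + SS/2) = Inverse-Gamma(8, 64.16).
The mode of Inverse-Gamma(a, b) is b/(a+1) = 64.16/9 ≈ 7.1289.

σ̂²_MAP = 7.1289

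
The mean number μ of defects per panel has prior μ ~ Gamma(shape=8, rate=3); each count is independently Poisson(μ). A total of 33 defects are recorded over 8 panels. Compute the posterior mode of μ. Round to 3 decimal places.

μ̂_MAP = 3.636

Σxᵢ = 33, n = 8.
Posterior ∝ μ^7e^(−3μ) · μ^33e^(−8μ) = μ^40e^(−11μ), i.e. Gamma(shape=41, rate=11).
The mode of a Gamma(a, b) with a ≥ 1 (shape–rate) is (a−1)/b = 40/11 ≈ 3.636.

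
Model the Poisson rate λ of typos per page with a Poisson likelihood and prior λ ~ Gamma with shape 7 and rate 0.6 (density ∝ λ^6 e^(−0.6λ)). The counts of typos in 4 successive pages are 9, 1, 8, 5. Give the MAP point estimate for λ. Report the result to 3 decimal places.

λ̂_MAP = 6.304

Σxᵢ = 9+1+8+5 = 23, with n = 4.
Posterior ∝ λ^6e^(−0.6λ) · λ^23e^(−4λ) = λ^29e^(−4.6λ), i.e. Gamma(shape=30, rate=4.6).
The mode of a Gamma(a, b) with a ≥ 1 (shape–rate) is (a−1)/b = 29/4.6 ≈ 6.304.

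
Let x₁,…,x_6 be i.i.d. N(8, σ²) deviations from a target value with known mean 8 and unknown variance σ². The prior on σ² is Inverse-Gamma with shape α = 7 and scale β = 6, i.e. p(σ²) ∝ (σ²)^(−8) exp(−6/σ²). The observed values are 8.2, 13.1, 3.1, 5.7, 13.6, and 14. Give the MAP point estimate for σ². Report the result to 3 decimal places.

σ̂²_MAP = 6.123

Sum of squared deviations about the known mean: SS = (8.2−8)² + (13.1−8)² + (3.1−8)² + (5.7−8)² + (13.6−8)² + (14−8)² = 122.71.
The Normal likelihood contributes (σ²)^(−n/2) exp(−SS/(2σ²)), so the posterior is Inverse-Gamma(α + n/2, β + SS/2) = Inverse-Gamma(10, 67.355).
The mode of Inverse-Gamma(a, b) is b/(a+1) = 67.355/11 ≈ 6.123.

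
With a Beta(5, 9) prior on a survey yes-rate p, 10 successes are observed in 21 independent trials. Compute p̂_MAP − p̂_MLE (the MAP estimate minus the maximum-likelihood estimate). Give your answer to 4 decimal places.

MAP − MLE = -0.0519

Posterior is Beta(15, 20); MAP = (15−1)/(35−2) = 14/33 ≈ 0.42424.
MLE ignores the prior: p̂_MLE = k/n = 10/21 ≈ 0.47619.
Difference = 14/33 − 10/21 = -4/77 ≈ -0.0519.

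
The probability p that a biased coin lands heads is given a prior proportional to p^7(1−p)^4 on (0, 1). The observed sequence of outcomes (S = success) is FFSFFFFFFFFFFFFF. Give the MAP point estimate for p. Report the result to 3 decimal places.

p̂_MAP = 0.296

The prior density ∝ p^7(1−p)^4 is the kernel of Beta(8, 5).
Data: 1 success in 16 trials (from the sequence). The binomial likelihood contributes p(1−p)^15, so the posterior is Beta(8+1, 5+15) = Beta(9, 20).
For Beta(a, b) with a, b > 1 the mode is (a−1)/(a+b−2) = 8/27 ≈ 0.296.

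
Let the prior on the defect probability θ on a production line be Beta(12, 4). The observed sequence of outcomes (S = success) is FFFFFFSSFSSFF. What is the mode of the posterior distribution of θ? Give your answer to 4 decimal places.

Prior: Beta(12, 4).
Data: 4 successes in 13 trials (from the sequence). The binomial likelihood contributes θ^4(1−θ)^9, so the posterior is Beta(12+4, 4+9) = Beta(16, 13).
For Beta(a, b) with a, b > 1 the mode is (a−1)/(a+b−2) = 15/27 ≈ 0.5556.

θ̂_MAP = 0.5556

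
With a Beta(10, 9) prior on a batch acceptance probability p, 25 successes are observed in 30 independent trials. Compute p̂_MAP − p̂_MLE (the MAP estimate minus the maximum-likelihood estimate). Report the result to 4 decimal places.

Posterior is Beta(35, 14); MAP = (35−1)/(49−2) = 34/47 ≈ 0.72340.
MLE ignores the prior: p̂_MLE = k/n = 25/30 ≈ 0.83333.
Difference = 34/47 − 25/30 = -31/282 ≈ -0.1099.

MAP − MLE = -0.1099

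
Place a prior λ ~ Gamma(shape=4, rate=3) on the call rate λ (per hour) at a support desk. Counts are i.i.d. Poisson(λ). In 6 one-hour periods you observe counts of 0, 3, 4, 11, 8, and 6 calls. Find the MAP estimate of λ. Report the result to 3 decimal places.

Σxᵢ = 0+3+4+11+8+6 = 32, with n = 6.
Posterior ∝ λ^3e^(−3λ) · λ^32e^(−6λ) = λ^35e^(−9λ), i.e. Gamma(shape=36, rate=9).
The mode of a Gamma(a, b) with a ≥ 1 (shape–rate) is (a−1)/b = 35/9 ≈ 3.889.

λ̂_MAP = 3.889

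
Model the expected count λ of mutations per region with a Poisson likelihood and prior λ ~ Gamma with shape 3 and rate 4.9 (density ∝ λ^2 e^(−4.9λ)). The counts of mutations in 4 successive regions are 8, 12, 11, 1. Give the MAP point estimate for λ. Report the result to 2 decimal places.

Σxᵢ = 8+12+11+1 = 32, with n = 4.
Posterior ∝ λ^2e^(−4.9λ) · λ^32e^(−4λ) = λ^34e^(−8.9λ), i.e. Gamma(shape=35, rate=8.9).
The mode of a Gamma(a, b) with a ≥ 1 (shape–rate) is (a−1)/b = 34/8.9 ≈ 3.82.

λ̂_MAP = 3.82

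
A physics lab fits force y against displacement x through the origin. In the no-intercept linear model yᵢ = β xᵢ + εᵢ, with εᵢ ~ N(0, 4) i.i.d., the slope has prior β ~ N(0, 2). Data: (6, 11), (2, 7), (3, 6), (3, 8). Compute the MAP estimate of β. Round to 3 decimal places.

β̂_MAP = 2.033

log p(β | y) = −Σ(yᵢ − βxᵢ)²/(2·4) − β²/(2·2) + const.
Setting the derivative to zero: Σxᵢ(yᵢ − βxᵢ)/4 − β/2 = 0, so β = Σxᵢyᵢ / (Σxᵢ² + σ²/τ²).
Σxᵢyᵢ = 6·11 + 2·7 + 3·6 + 3·8 = 122; Σxᵢ² = 58; σ²/τ² = 2.
β̂_MAP = 122 / (58 + 2) = 122/60 ≈ 2.033.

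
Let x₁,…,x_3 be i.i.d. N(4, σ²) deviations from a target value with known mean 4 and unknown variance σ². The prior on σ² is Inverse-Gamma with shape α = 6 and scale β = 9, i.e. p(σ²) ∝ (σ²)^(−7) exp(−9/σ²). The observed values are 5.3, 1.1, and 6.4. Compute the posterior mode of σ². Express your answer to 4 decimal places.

σ̂²_MAP = 1.9918

Sum of squared deviations about the known mean: SS = (5.3−4)² + (1.1−4)² + (6.4−4)² = 15.86.
The Normal likelihood contributes (σ²)^(−n/2) exp(−SS/(2σ²)), so the posterior is Inverse-Gamma(α + n/2, β + SS/2) = Inverse-Gamma(7.5, 16.93).
The mode of Inverse-Gamma(a, b) is b/(a+1) = 16.93/8.5 ≈ 1.9918.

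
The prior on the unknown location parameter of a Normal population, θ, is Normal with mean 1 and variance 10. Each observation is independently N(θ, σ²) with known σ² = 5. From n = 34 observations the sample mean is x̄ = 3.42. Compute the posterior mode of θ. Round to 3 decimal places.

n = 34, x̄ = 3.42.
For a Normal prior and Normal likelihood with known variance, the posterior is Normal; its mode equals its mean, the precision-weighted average.
Prior precision 1/σ₀² = 1/10 = 0.1; data precision n/σ² = 34/5 = 6.8.
θ̂ = (0.1·1 + 6.8·3.42) / (0.1 + 6.8) = 23.356/6.9 = 5839/1725 ≈ 3.385.

θ̂_MAP = 3.385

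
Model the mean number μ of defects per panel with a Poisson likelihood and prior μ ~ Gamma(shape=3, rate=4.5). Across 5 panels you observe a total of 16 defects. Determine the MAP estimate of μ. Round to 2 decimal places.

μ̂_MAP = 1.89

Σxᵢ = 16, n = 5.
Posterior ∝ μ^2e^(−4.5μ) · μ^16e^(−5μ) = μ^18e^(−9.5μ), i.e. Gamma(shape=19, rate=9.5).
The mode of a Gamma(a, b) with a ≥ 1 (shape–rate) is (a−1)/b = 18/9.5 ≈ 1.89.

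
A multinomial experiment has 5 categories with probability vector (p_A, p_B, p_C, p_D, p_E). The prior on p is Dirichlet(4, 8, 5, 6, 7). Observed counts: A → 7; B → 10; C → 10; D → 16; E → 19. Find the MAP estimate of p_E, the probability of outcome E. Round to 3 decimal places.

The posterior is Dirichlet(αᵢ + nᵢ) = Dirichlet(11, 18, 15, 22, 26).
For a Dirichlet(a₁,…,a_K) with all aᵢ > 1, the mode has j-th component (aⱼ − 1)/(Σaᵢ − K).
Here Σaᵢ = 92 and K = 5, so p_E = (26 − 1)/(92 − 5) = 25/87 ≈ 0.287.

MAP estimate of p_E = 0.287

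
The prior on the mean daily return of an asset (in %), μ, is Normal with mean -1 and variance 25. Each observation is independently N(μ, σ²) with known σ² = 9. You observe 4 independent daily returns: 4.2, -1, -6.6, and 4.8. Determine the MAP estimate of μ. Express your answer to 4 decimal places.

n = 4; x̄ = (4.2 + (-1) + (-6.6) + 4.8)/4 = 1.4/4 = 0.35.
For a Normal prior and Normal likelihood with known variance, the posterior is Normal; its mode equals its mean, the precision-weighted average.
Prior precision 1/σ₀² = 1/25 = 0.04; data precision n/σ² = 4/9.
μ̂ = (0.04·(-1) + (4/9)·0.35) / (0.04 + 4/9) = (26/225)/(109/225) = 26/109 ≈ 0.2385.

μ̂_MAP = 0.2385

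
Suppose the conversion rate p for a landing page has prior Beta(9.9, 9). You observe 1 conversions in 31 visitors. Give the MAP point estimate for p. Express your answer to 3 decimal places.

Prior: Beta(9.9, 9).
Data: 1 success in 31 trials. The binomial likelihood contributes p(1−p)^30, so the posterior is Beta(9.9+1, 9+30) = Beta(10.9, 39).
For Beta(a, b) with a, b > 1 the mode is (a−1)/(a+b−2) = 9.9/47.9 ≈ 0.207.

p̂_MAP = 0.207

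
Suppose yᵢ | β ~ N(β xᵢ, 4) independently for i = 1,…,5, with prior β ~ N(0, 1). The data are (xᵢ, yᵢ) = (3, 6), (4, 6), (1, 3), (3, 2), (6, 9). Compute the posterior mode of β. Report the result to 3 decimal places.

β̂_MAP = 1.400

log p(β | y) = −Σ(yᵢ − βxᵢ)²/(2·4) − β²/(2·1) + const.
Setting the derivative to zero: Σxᵢ(yᵢ − βxᵢ)/4 − β/1 = 0, so β = Σxᵢyᵢ / (Σxᵢ² + σ²/τ²).
Σxᵢyᵢ = 3·6 + 4·6 + 1·3 + 3·2 + 6·9 = 105; Σxᵢ² = 71; σ²/τ² = 4.
β̂_MAP = 105 / (71 + 4) = 105/75 ≈ 1.400.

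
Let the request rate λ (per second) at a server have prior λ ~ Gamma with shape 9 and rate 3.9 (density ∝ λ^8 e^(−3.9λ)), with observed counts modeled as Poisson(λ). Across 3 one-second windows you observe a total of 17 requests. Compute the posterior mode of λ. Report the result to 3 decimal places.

Σxᵢ = 17, n = 3.
Posterior ∝ λ^8e^(−3.9λ) · λ^17e^(−3λ) = λ^25e^(−6.9λ), i.e. Gamma(shape=26, rate=6.9).
The mode of a Gamma(a, b) with a ≥ 1 (shape–rate) is (a−1)/b = 25/6.9 ≈ 3.623.

λ̂_MAP = 3.623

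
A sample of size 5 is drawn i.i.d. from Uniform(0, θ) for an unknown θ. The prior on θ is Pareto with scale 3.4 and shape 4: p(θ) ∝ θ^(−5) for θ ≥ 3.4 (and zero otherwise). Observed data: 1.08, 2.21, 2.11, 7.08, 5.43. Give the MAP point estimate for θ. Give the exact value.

θ̂_MAP = 7.08

The Uniform(0, θ) likelihood is θ^(−n) for θ ≥ max(xᵢ), zero otherwise. Here max(xᵢ) = 7.08.
Posterior ∝ θ^(−5) · θ^(−5) = θ^(−10) on θ ≥ max(3.4, 7.08) = 7.08.
This density is strictly decreasing in θ, so the posterior mode lies at the lower boundary of the support.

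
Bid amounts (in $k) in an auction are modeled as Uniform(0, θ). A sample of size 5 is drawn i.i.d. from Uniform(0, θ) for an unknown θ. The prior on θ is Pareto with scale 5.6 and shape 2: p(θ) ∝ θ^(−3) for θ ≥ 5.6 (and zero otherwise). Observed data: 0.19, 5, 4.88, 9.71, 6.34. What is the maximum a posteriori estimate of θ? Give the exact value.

θ̂_MAP = 9.71

The Uniform(0, θ) likelihood is θ^(−n) for θ ≥ max(xᵢ), zero otherwise. Here max(xᵢ) = 9.71.
Posterior ∝ θ^(−3) · θ^(−5) = θ^(−8) on θ ≥ max(5.6, 9.71) = 9.71.
This density is strictly decreasing in θ, so the posterior mode lies at the lower boundary of the support.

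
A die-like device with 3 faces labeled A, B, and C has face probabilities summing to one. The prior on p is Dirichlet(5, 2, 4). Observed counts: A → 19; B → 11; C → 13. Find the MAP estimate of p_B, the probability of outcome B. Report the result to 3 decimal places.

The posterior is Dirichlet(αᵢ + nᵢ) = Dirichlet(24, 13, 17).
For a Dirichlet(a₁,…,a_K) with all aᵢ > 1, the mode has j-th component (aⱼ − 1)/(Σaᵢ − K).
Here Σaᵢ = 54 and K = 3, so p_B = (13 − 1)/(54 − 3) = 12/51 ≈ 0.235.

MAP estimate of p_B = 0.235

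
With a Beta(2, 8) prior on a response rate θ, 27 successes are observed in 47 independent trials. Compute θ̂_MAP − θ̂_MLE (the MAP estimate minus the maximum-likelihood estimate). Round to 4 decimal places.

Posterior is Beta(29, 28); MAP = (29−1)/(57−2) = 28/55 ≈ 0.50909.
MLE ignores the prior: θ̂_MLE = k/n = 27/47 ≈ 0.57447.
Difference = 28/55 − 27/47 = -169/2585 ≈ -0.0654.

MAP − MLE = -0.0654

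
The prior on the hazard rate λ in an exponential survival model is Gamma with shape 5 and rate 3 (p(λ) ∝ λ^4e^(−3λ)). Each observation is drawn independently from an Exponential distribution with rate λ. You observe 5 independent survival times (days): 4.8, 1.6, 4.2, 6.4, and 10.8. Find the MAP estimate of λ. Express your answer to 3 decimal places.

The Exponential(rate=λ) likelihood is ∝ λ^n e^(−λΣtᵢ). Here n = 5 and Σtᵢ = 4.8 + 1.6 + 4.2 + 6.4 + 10.8 = 27.8.
Posterior ∝ λ^4e^(−3λ) · λ^5e^(−27.8λ) = λ^9e^(−30.8λ), i.e. Gamma(10, 30.8).
Mode = (a−1)/b = 9/30.8 ≈ 0.292.

λ̂_MAP = 0.292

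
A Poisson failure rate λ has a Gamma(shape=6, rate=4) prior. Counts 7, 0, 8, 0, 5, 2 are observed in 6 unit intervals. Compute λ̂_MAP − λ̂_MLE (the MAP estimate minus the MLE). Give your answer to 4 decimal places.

Σxᵢ = 22. Posterior is Gamma(28, 10); MAP = (28−1)/10 = 27/10 ≈ 2.70000.
MLE = x̄ = 22/6 ≈ 3.66667.
Difference = 27/10 − 22/6 = -29/30 ≈ -0.9667.

MAP − MLE = -0.9667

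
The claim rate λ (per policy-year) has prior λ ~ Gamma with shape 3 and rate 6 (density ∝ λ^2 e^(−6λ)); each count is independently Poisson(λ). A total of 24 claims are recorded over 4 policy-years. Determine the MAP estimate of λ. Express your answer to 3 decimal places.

λ̂_MAP = 2.600

Σxᵢ = 24, n = 4.
Posterior ∝ λ^2e^(−6λ) · λ^24e^(−4λ) = λ^26e^(−10λ), i.e. Gamma(shape=27, rate=10).
The mode of a Gamma(a, b) with a ≥ 1 (shape–rate) is (a−1)/b = 26/10 ≈ 2.600.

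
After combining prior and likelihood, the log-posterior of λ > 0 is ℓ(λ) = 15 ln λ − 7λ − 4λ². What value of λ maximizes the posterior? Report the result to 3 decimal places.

ℓ'(λ) = 15/λ − 7 − 8λ. Setting this to zero and multiplying by λ: 8λ² + 7λ − 15 = 0.
λ = (−7 + √(7² + 4·8·15)) / (2·8) = (−7 + √529) / 16 = (−7 + 23)/16 = 1.
ℓ''(λ) = −15/λ² − 8 < 0, confirming a maximum.

λ̂_MAP = 1.000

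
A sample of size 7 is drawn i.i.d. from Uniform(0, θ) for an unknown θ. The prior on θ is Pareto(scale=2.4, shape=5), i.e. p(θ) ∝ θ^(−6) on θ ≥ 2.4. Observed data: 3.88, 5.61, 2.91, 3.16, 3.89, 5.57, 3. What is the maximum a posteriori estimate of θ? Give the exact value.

The Uniform(0, θ) likelihood is θ^(−n) for θ ≥ max(xᵢ), zero otherwise. Here max(xᵢ) = 5.61.
Posterior ∝ θ^(−6) · θ^(−7) = θ^(−13) on θ ≥ max(2.4, 5.61) = 5.61.
This density is strictly decreasing in θ, so the posterior mode lies at the lower boundary of the support.

θ̂_MAP = 5.61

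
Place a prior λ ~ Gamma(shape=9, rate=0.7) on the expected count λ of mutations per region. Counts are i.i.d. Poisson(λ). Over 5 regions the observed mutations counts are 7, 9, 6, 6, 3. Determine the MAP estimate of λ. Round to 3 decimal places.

λ̂_MAP = 6.842

Σxᵢ = 7+9+6+6+3 = 31, with n = 5.
Posterior ∝ λ^8e^(−0.7λ) · λ^31e^(−5λ) = λ^39e^(−5.7λ), i.e. Gamma(shape=40, rate=5.7).
The mode of a Gamma(a, b) with a ≥ 1 (shape–rate) is (a−1)/b = 39/5.7 ≈ 6.842.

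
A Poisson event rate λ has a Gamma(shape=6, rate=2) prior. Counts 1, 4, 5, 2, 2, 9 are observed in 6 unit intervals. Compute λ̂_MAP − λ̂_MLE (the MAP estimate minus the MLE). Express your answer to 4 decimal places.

MAP − MLE = -0.3333

Σxᵢ = 23. Posterior is Gamma(29, 8); MAP = (29−1)/8 = 28/8 ≈ 3.50000.
MLE = x̄ = 23/6 ≈ 3.83333.
Difference = 28/8 − 23/6 = -1/3 ≈ -0.3333.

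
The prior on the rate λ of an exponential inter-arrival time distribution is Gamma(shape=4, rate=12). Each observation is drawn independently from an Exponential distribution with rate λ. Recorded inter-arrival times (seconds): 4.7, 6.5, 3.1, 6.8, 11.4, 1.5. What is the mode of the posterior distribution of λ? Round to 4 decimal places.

λ̂_MAP = 0.1957

The Exponential(rate=λ) likelihood is ∝ λ^n e^(−λΣtᵢ). Here n = 6 and Σtᵢ = 4.7 + 6.5 + 3.1 + 6.8 + 11.4 + 1.5 = 34.
Posterior ∝ λ^3e^(−12λ) · λ^6e^(−34λ) = λ^9e^(−46λ), i.e. Gamma(10, 46).
Mode = (a−1)/b = 9/46 ≈ 0.1957.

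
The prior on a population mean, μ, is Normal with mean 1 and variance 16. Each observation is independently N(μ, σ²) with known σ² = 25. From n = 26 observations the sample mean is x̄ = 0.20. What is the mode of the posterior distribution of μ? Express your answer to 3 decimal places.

n = 26, x̄ = 0.20.
For a Normal prior and Normal likelihood with known variance, the posterior is Normal; its mode equals its mean, the precision-weighted average.
Prior precision 1/σ₀² = 1/16 = 0.0625; data precision n/σ² = 26/25 = 1.04.
μ̂ = (0.0625·1 + 1.04·0.2) / (0.0625 + 1.04) = 0.2705/1.1025 = 541/2205 ≈ 0.245.

μ̂_MAP = 0.245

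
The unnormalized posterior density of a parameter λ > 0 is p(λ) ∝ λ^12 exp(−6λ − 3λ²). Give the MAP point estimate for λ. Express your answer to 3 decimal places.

λ̂_MAP = 1.000

ℓ'(λ) = 12/λ − 6 − 6λ. Setting this to zero and multiplying by λ: 6λ² + 6λ − 12 = 0.
λ = (−6 + √(6² + 4·6·12)) / (2·6) = (−6 + √324) / 12 = (−6 + 18)/12 = 1.
ℓ''(λ) = −12/λ² − 6 < 0, confirming a maximum.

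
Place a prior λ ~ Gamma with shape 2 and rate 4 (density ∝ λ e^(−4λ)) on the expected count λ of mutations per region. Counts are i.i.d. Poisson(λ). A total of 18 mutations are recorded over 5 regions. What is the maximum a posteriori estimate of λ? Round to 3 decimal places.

λ̂_MAP = 2.111

Σxᵢ = 18, n = 5.
Posterior ∝ λe^(−4λ) · λ^18e^(−5λ) = λ^19e^(−9λ), i.e. Gamma(shape=20, rate=9).
The mode of a Gamma(a, b) with a ≥ 1 (shape–rate) is (a−1)/b = 19/9 ≈ 2.111.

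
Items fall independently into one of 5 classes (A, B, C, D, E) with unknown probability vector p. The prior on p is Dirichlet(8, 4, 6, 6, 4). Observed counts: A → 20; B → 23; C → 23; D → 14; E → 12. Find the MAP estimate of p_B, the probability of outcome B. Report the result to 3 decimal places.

The posterior is Dirichlet(αᵢ + nᵢ) = Dirichlet(28, 27, 29, 20, 16).
For a Dirichlet(a₁,…,a_K) with all aᵢ > 1, the mode has j-th component (aⱼ − 1)/(Σaᵢ − K).
Here Σaᵢ = 120 and K = 5, so p_B = (27 − 1)/(120 − 5) = 26/115 ≈ 0.226.

MAP estimate of p_B = 0.226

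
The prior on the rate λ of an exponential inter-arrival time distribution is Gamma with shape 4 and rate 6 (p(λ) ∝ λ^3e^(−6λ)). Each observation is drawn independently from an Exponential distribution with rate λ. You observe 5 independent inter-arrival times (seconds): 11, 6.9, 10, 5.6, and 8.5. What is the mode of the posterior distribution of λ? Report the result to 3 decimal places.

The Exponential(rate=λ) likelihood is ∝ λ^n e^(−λΣtᵢ). Here n = 5 and Σtᵢ = 11 + 6.9 + 10 + 5.6 + 8.5 = 42.
Posterior ∝ λ^3e^(−6λ) · λ^5e^(−42λ) = λ^8e^(−48λ), i.e. Gamma(9, 48).
Mode = (a−1)/b = 8/48 ≈ 0.167.

λ̂_MAP = 0.167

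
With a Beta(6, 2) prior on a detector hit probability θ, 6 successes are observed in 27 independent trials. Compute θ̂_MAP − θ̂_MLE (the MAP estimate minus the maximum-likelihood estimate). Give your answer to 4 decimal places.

MAP − MLE = 0.1111

Posterior is Beta(12, 23); MAP = (12−1)/(35−2) = 11/33 ≈ 0.33333.
MLE ignores the prior: θ̂_MLE = k/n = 6/27 ≈ 0.22222.
Difference = 11/33 − 6/27 = 1/9 ≈ 0.1111.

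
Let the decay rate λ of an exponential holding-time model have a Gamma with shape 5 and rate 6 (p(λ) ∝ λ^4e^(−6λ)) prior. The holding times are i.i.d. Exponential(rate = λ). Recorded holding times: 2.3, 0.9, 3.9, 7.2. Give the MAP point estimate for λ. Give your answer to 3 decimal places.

The Exponential(rate=λ) likelihood is ∝ λ^n e^(−λΣtᵢ). Here n = 4 and Σtᵢ = 2.3 + 0.9 + 3.9 + 7.2 = 14.3.
Posterior ∝ λ^4e^(−6λ) · λ^4e^(−14.3λ) = λ^8e^(−20.3λ), i.e. Gamma(9, 20.3).
Mode = (a−1)/b = 8/20.3 ≈ 0.394.

λ̂_MAP = 0.394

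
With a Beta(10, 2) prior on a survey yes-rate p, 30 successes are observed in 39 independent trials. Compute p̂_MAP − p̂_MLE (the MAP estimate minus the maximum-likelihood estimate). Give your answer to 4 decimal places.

Posterior is Beta(40, 11); MAP = (40−1)/(51−2) = 39/49 ≈ 0.79592.
MLE ignores the prior: p̂_MLE = k/n = 30/39 ≈ 0.76923.
Difference = 39/49 − 30/39 = 17/637 ≈ 0.0267.

MAP − MLE = 0.0267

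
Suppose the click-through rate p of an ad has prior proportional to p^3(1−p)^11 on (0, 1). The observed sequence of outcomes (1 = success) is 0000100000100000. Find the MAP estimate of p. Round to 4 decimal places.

p̂_MAP = 0.1667

The prior density ∝ p^3(1−p)^11 is the kernel of Beta(4, 12).
Data: 2 successes in 16 trials (from the sequence). The binomial likelihood contributes p^2(1−p)^14, so the posterior is Beta(4+2, 12+14) = Beta(6, 26).
For Beta(a, b) with a, b > 1 the mode is (a−1)/(a+b−2) = 5/30 ≈ 0.1667.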